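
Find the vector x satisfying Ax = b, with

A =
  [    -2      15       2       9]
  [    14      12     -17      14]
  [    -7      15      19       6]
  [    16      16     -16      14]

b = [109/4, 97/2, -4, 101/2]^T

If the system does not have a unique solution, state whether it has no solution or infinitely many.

Row-reduce the augmented matrix:
R1 ← R1 / (-2).
R2 ← R2 − 14·R1.
R3 ← R3 + 7·R1.
R4 ← R4 − 16·R1.
R2 ← R2 / (117).
R1 ← R1 + 15/2·R2.
R3 ← R3 + 75/2·R2.
R4 ← R4 − 136·R2.
R3 ← R3 / (287/26).
R1 ← R1 + 31/26·R3.
R2 ← R2 + 1/39·R3.
R4 ← R4 − 136/39·R3.
R4 ← R4 / (-2794/861).
R1 ← R1 − 299/861·R4.
R2 ← R2 − 565/861·R4.
R3 ← R3 + 64/861·R4.
Reading off the reduced rows gives x_1 = -1, x_2 = 3/2, x_3 = -2, x_4 = 3/4.

x_1 = -1, x_2 = 3/2, x_3 = -2, x_4 = 3/4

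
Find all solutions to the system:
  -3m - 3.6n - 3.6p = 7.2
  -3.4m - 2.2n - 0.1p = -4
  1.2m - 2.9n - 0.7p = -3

Row-reduce the augmented matrix:
R1 ← R1 / (-3).
R2 ← R2 + 17/5·R1.
R3 ← R3 − 6/5·R1.
R2 ← R2 / (47/25).
R1 ← R1 − 6/5·R2.
R3 ← R3 + 217/50·R2.
R3 ← R3 / (1325/188).
R1 ← R1 + 63/47·R3.
R2 ← R2 − 199/94·R3.
Reading off the reduced rows gives m = 0, n = 2, p = -4.

m = 0, n = 2, p = -4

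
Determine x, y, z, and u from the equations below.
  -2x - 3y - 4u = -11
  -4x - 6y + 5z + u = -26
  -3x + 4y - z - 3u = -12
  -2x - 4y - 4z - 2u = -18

x = 6, y = 1, z = 1, u = -1

Row-reduce the augmented matrix:
R1 ← R1 / (-2).
R2 ← R2 + 4·R1.
R3 ← R3 + 3·R1.
R4 ← R4 + 2·R1.
Swap R2 and R3.
R2 ← R2 / (17/2).
R1 ← R1 − 3/2·R2.
R4 ← R4 + 1·R2.
R3 ← R3 / (5).
R1 ← R1 − 3/17·R3.
R2 ← R2 + 2/17·R3.
R4 ← R4 + 70/17·R3.
R4 ← R4 / (166/17).
R1 ← R1 − 98/85·R4.
R2 ← R2 − 48/85·R4.
R3 ← R3 − 9/5·R4.
Reading off the reduced rows gives x = 6, y = 1, z = 1, u = -1.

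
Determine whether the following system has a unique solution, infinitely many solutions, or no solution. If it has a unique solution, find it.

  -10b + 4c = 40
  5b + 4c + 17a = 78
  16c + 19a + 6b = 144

Row-reduce the augmented matrix:
Swap R1 and R2.
R1 ← R1 / (17).
R3 ← R3 − 19·R1.
R2 ← R2 / (-10).
R1 ← R1 − 5/17·R2.
R3 ← R3 − 7/17·R2.
R3 ← R3 / (994/85).
R1 ← R1 − 6/17·R3.
R2 ← R2 + 2/5·R3.
Reading off the reduced rows gives a = 4, b = -2, c = 5.

a = 4, b = -2, c = 5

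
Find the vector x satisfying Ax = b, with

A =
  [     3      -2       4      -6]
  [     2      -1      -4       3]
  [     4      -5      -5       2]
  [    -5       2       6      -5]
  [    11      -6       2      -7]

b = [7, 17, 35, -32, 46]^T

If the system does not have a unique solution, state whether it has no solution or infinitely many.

Row-reduce the augmented matrix:
R1 ← R1 / (3).
R2 ← R2 − 2·R1.
R3 ← R3 − 4·R1.
R4 ← R4 + 5·R1.
R5 ← R5 − 11·R1.
R2 ← R2 / (1/3).
R1 ← R1 + 2/3·R2.
R3 ← R3 + 7/3·R2.
R4 ← R4 + 4/3·R2.
R5 ← R5 − 4/3·R2.
R3 ← R3 / (-57).
R1 ← R1 + 12·R3.
R2 ← R2 + 20·R3.
R4 ← R4 + 14·R3.
R5 ← R5 − 14·R3.
R4 ← R4 / (-85/57).
R1 ← R1 + 8/19·R4.
R2 ← R2 − 17/57·R4.
R3 ← R3 + 59/57·R4.
R5 ← R5 − 85/57·R4.
R5 reduces to 0 = 0, so the extra equation is consistent.
Reading off the reduced rows gives x_1 = 3, x_2 = -2, x_3 = -3, x_4 = -1.

x_1 = 3, x_2 = -2, x_3 = -3, x_4 = -1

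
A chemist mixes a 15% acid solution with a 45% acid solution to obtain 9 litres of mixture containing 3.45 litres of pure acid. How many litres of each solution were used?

litres of solution A: 2, litres of solution B: 7

Let a = litres of solution A, b = litres of solution B.
  a + b = 9
  (3/20)a + (9/20)b = 69/20
Row-reduce the augmented matrix:
R2 ← R2 − 3/20·R1.
R2 ← R2 / (3/10).
R1 ← R1 − 1·R2.
Reading off the reduced rows gives a = 2, b = 7.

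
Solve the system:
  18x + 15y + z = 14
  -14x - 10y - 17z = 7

Row-reduce:
R1 ← R1 / (18).
R2 ← R2 + 14·R1.
R2 ← R2 / (5/3).
R1 ← R1 − 5/6·R2.
Rank is 2 with 3 unknowns, leaving z free.

infinitely many solutions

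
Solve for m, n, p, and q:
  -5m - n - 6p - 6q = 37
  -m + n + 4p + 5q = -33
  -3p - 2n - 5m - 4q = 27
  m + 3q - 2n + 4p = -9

m = 1, n = -6, p = -4, q = -2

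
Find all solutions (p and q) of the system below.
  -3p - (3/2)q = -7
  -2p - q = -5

no solution

Row-reduce:
R1 ← R1 / (-3).
R2 ← R2 + 2·R1.
Row 2 reduces to 0 = -1/3, a contradiction. The system is inconsistent.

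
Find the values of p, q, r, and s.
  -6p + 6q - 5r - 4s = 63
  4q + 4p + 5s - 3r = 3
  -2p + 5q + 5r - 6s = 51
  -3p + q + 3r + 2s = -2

Row-reduce the augmented matrix:
R1 ← R1 / (-6).
R2 ← R2 − 4·R1.
R3 ← R3 + 2·R1.
R4 ← R4 + 3·R1.
R2 ← R2 / (8).
R1 ← R1 + 1·R2.
R3 ← R3 − 3·R2.
R4 ← R4 + 2·R2.
R3 ← R3 / (217/24).
R1 ← R1 − 1/24·R3.
R2 ← R2 + 19/24·R3.
R4 ← R4 − 47/12·R3.
R4 ← R4 / (433/62).
R1 ← R1 − 61/62·R4.
R2 ← R2 + 6/31·R4.
R3 ← R3 + 19/31·R4.
Reading off the reduced rows gives p = -1, q = 6, r = -1, s = -4.

p = -1, q = 6, r = -1, s = -4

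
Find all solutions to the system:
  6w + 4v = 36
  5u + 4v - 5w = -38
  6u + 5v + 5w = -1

u = -6, v = 3, w = 4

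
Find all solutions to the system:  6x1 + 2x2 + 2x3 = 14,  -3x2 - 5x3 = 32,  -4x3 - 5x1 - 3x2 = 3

x1 = 5, x2 = -4, x3 = -4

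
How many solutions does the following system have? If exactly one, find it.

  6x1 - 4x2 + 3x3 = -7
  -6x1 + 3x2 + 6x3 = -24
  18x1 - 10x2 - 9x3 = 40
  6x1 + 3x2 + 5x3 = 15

Row-reduce:
R1 ← R1 / (6).
R2 ← R2 + 6·R1.
R3 ← R3 − 18·R1.
R4 ← R4 − 6·R1.
R2 ← R2 / (-1).
R1 ← R1 + 2/3·R2.
R3 ← R3 − 2·R2.
R4 ← R4 − 7·R2.
Swap R3 and R4.
R3 ← R3 / (65).
R1 ← R1 + 11/2·R3.
R2 ← R2 + 9·R3.
Row 4 reduces to 0 = -1, a contradiction. The system is inconsistent.

no solution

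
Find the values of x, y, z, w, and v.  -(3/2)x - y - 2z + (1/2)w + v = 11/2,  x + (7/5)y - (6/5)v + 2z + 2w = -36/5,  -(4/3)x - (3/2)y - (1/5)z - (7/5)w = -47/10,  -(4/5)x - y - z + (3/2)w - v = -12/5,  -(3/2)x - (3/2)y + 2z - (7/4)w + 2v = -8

x = 3, y = 1, z = -4, w = 0, v = 3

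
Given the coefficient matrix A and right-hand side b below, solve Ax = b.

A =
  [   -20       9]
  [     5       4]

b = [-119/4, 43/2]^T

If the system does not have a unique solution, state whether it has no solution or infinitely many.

x_1 = 5/2, x_2 = 9/4

Row-reduce the augmented matrix:
R1 ← R1 / (-20).
R2 ← R2 − 5·R1.
R2 ← R2 / (25/4).
R1 ← R1 + 9/20·R2.
Reading off the reduced rows gives x_1 = 5/2, x_2 = 9/4.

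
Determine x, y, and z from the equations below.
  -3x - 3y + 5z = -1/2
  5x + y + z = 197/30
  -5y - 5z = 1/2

Row-reduce the augmented matrix:
R1 ← R1 / (-3).
R2 ← R2 − 5·R1.
R2 ← R2 / (-4).
R1 ← R1 − 1·R2.
R3 ← R3 + 5·R2.
R3 ← R3 / (-50/3).
R1 ← R1 − 2/3·R3.
R2 ← R2 + 7/3·R3.
Reading off the reduced rows gives x = 4/3, y = -1/2, z = 2/5.

x = 4/3, y = -1/2, z = 2/5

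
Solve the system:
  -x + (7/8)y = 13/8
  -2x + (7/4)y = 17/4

no solution

Row-reduce:
R1 ← R1 / (-1).
R2 ← R2 + 2·R1.
Row 2 reduces to 0 = 1, a contradiction. The system is inconsistent.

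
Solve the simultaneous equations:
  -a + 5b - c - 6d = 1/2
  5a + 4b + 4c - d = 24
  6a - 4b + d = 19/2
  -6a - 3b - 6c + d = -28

a = 5/2, b = 3/2, c = 3/2, d = 1/2

Row-reduce the augmented matrix:
R1 ← R1 / (-1).
R2 ← R2 − 5·R1.
R3 ← R3 − 6·R1.
R4 ← R4 + 6·R1.
R2 ← R2 / (29).
R1 ← R1 + 5·R2.
R3 ← R3 − 26·R2.
R4 ← R4 + 33·R2.
R3 ← R3 / (-148/29).
R1 ← R1 − 24/29·R3.
R2 ← R2 + 1/29·R3.
R4 ← R4 + 33/29·R3.
R4 ← R4 / (493/148).
R1 ← R1 + 19/37·R4.
R2 ← R2 + 151/148·R4.
R3 ← R3 − 209/148·R4.
Reading off the reduced rows gives a = 5/2, b = 3/2, c = 3/2, d = 1/2.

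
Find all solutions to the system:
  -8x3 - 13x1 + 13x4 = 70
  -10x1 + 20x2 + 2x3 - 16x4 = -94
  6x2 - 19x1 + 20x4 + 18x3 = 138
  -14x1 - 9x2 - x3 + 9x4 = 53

Row-reduce the augmented matrix:
R1 ← R1 / (-13).
R2 ← R2 + 10·R1.
R3 ← R3 + 19·R1.
R4 ← R4 + 14·R1.
R2 ← R2 / (20).
R3 ← R3 − 6·R2.
R4 ← R4 + 9·R2.
R3 ← R3 / (1771/65).
R1 ← R1 − 8/13·R3.
R2 ← R2 − 53/130·R3.
R4 ← R4 − 1467/130·R3.
R4 ← R4 / (-6551/322).
R1 ← R1 + 193/161·R4.
R2 ← R2 + 461/322·R4.
R3 ← R3 − 52/161·R4.
Reading off the reduced rows gives x1 = 0, x2 = 0, x3 = 1, x4 = 6.

x1 = 0, x2 = 0, x3 = 1, x4 = 6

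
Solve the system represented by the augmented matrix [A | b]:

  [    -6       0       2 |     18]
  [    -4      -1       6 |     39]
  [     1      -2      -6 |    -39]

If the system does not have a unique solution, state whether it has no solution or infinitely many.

x_1 = -1, x_2 = 1, x_3 = 6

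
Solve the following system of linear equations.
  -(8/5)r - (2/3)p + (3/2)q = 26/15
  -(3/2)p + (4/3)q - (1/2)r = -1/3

Row-reduce:
R1 ← R1 / (-2/3).
R2 ← R2 + 3/2·R1.
R2 ← R2 / (-49/24).
R1 ← R1 + 9/4·R2.
Rank is 2 with 3 unknowns, leaving r free.

infinitely many solutions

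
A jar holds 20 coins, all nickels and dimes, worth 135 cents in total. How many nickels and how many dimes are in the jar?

Let n = nickels, d = dimes.
  n + d = 20
  5n + 10d = 135
Row-reduce the augmented matrix:
R2 ← R2 − 5·R1.
R2 ← R2 / (5).
R1 ← R1 − 1·R2.
Reading off the reduced rows gives n = 13, d = 7.

nickels: 13, dimes: 7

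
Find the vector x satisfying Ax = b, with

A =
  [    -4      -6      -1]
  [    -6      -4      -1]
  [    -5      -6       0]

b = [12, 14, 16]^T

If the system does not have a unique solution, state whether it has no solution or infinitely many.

Row-reduce the augmented matrix:
R1 ← R1 / (-4).
R2 ← R2 + 6·R1.
R3 ← R3 + 5·R1.
R2 ← R2 / (5).
R1 ← R1 − 3/2·R2.
R3 ← R3 − 3/2·R2.
R3 ← R3 / (11/10).
R1 ← R1 − 1/10·R3.
R2 ← R2 − 1/10·R3.
Reading off the reduced rows gives x_1 = -2, x_2 = -1, x_3 = 2.

x_1 = -2, x_2 = -1, x_3 = 2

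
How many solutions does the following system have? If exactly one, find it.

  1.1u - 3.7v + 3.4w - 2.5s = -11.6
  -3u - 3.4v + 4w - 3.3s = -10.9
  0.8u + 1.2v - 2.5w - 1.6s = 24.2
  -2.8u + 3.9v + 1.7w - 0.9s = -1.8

u = 0, v = 1, w = -6, s = -5

Row-reduce the augmented matrix:
R1 ← R1 / (11/10).
R2 ← R2 + 3·R1.
R3 ← R3 − 4/5·R1.
R4 ← R4 + 14/5·R1.
R2 ← R2 / (-742/55).
R1 ← R1 + 37/11·R2.
R3 ← R3 − 214/55·R2.
R4 ← R4 + 607/110·R2.
R3 ← R3 / (-4247/3710).
R1 ← R1 + 81/371·R3.
R2 ← R2 + 365/371·R3.
R4 ← R4 − 9137/1855·R3.
R4 ← R4 / (-2504467/169880).
R1 ← R1 − 12995/16988·R4.
R2 ← R2 − 52161/16988·R4.
R3 ← R3 − 10017/4247·R4.
Reading off the reduced rows gives u = 0, v = 1, w = -6, s = -5.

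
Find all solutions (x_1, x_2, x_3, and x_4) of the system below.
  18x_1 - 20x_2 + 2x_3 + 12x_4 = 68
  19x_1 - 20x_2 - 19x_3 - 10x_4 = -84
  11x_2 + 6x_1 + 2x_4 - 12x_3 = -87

infinitely many solutions

Row-reduce:
R1 ← R1 / (18).
R2 ← R2 − 19·R1.
R3 ← R3 − 6·R1.
R2 ← R2 / (10/9).
R1 ← R1 + 10/9·R2.
R3 ← R3 − 53/3·R2.
R3 ← R3 / (323).
R1 ← R1 + 21·R3.
R2 ← R2 + 19·R3.
Rank is 3 with 4 unknowns, leaving x_4 free.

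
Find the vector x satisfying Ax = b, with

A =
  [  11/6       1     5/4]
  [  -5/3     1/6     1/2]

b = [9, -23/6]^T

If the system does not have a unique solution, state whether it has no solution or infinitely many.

Row-reduce:
R1 ← R1 / (11/6).
R2 ← R2 + 5/3·R1.
R2 ← R2 / (71/66).
R1 ← R1 − 6/11·R2.
Rank is 2 with 3 unknowns, leaving x_3 free.

infinitely many solutions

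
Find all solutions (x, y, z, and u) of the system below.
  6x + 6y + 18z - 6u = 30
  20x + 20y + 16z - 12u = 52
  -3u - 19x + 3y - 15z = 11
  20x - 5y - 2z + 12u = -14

x = -2, y = 6, z = 2, u = 5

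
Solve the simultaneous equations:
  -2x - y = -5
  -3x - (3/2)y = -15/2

infinitely many solutions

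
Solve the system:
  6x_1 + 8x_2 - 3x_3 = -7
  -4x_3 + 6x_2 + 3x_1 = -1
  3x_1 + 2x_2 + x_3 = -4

no solution

Row-reduce:
R1 ← R1 / (6).
R2 ← R2 − 3·R1.
R3 ← R3 − 3·R1.
R2 ← R2 / (2).
R1 ← R1 − 4/3·R2.
R3 ← R3 + 2·R2.
Row 3 reduces to 0 = 2, a contradiction. The system is inconsistent.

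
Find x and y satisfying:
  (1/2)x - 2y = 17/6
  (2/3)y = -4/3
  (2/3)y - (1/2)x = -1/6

Row-reduce the augmented matrix:
R1 ← R1 / (1/2).
R3 ← R3 + 1/2·R1.
R2 ← R2 / (2/3).
R1 ← R1 + 4·R2.
R3 ← R3 + 4/3·R2.
R3 reduces to 0 = 0, so the extra equation is consistent.
Reading off the reduced rows gives x = -7/3, y = -2.

x = -7/3, y = -2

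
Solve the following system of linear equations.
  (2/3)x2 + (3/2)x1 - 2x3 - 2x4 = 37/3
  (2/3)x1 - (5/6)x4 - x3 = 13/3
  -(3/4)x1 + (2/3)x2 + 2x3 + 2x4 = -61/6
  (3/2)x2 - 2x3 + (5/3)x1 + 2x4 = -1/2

x1 = -6, x2 = 5, x3 = -5, x4 = -4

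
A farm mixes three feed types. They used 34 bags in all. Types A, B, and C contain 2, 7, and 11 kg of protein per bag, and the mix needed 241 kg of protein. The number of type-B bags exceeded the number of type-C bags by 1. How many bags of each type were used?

type-A bags: 9, type-B bags: 13, type-C bags: 12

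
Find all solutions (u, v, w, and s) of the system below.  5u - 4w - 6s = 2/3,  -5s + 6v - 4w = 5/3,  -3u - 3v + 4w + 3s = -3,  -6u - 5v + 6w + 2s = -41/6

Row-reduce the augmented matrix:
R1 ← R1 / (5).
R3 ← R3 + 3·R1.
R4 ← R4 + 6·R1.
R2 ← R2 / (6).
R3 ← R3 + 3·R2.
R4 ← R4 + 5·R2.
R3 ← R3 / (-2/5).
R1 ← R1 + 4/5·R3.
R2 ← R2 + 2/3·R3.
R4 ← R4 + 32/15·R3.
R4 ← R4 / (43/6).
R1 ← R1 − 5·R4.
R2 ← R2 − 13/3·R4.
R3 ← R3 − 31/4·R4.
Reading off the reduced rows gives u = 1/3, v = 1/3, w = -3/4, s = 2/3.

u = 1/3, v = 1/3, w = -3/4, s = 2/3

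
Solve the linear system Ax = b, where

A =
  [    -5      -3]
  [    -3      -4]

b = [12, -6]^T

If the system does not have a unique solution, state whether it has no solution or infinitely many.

Row-reduce the augmented matrix:
R1 ← R1 / (-5).
R2 ← R2 + 3·R1.
R2 ← R2 / (-11/5).
R1 ← R1 − 3/5·R2.
Reading off the reduced rows gives x_1 = -6, x_2 = 6.

x_1 = -6, x_2 = 6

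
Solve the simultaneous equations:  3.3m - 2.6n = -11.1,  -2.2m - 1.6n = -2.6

m = -1, n = 3

Row-reduce the augmented matrix:
R1 ← R1 / (33/10).
R2 ← R2 + 11/5·R1.
R2 ← R2 / (-10/3).
R1 ← R1 + 26/33·R2.
Reading off the reduced rows gives m = -1, n = 3.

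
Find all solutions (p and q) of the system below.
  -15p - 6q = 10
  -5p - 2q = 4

no solution

Row-reduce:
R1 ← R1 / (-15).
R2 ← R2 + 5·R1.
Row 2 reduces to 0 = 2/3, a contradiction. The system is inconsistent.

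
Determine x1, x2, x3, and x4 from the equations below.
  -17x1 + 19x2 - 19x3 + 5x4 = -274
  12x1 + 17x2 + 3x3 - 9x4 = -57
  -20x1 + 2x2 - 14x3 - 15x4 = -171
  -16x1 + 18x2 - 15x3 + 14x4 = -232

x1 = 3, x2 = -6, x3 = 6, x4 = 1

Row-reduce the augmented matrix:
R1 ← R1 / (-17).
R2 ← R2 − 12·R1.
R3 ← R3 + 20·R1.
R4 ← R4 + 16·R1.
R2 ← R2 / (517/17).
R1 ← R1 + 19/17·R2.
R3 ← R3 + 346/17·R2.
R4 ← R4 − 2/17·R2.
R3 ← R3 / (716/517).
R1 ← R1 − 380/517·R3.
R2 ← R2 + 177/517·R3.
R4 ← R4 − 1511/517·R3.
R4 ← R4 / (43755/716).
R1 ← R1 − 2243/179·R4.
R2 ← R2 + 4473/716·R4.
R3 ← R3 + 12689/716·R4.
Reading off the reduced rows gives x1 = 3, x2 = -6, x3 = 6, x4 = 1.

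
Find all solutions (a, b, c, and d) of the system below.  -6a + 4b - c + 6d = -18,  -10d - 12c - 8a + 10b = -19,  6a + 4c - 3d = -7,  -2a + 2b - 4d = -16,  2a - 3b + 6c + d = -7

Row-reduce:
R1 ← R1 / (-6).
R2 ← R2 + 8·R1.
R3 ← R3 − 6·R1.
R4 ← R4 + 2·R1.
R5 ← R5 − 2·R1.
R2 ← R2 / (14/3).
R1 ← R1 + 2/3·R2.
R3 ← R3 − 4·R2.
R4 ← R4 − 2/3·R2.
R5 ← R5 + 5/3·R2.
R3 ← R3 / (85/7).
R1 ← R1 + 19/14·R3.
R2 ← R2 + 16/7·R3.
R4 ← R4 − 13/7·R3.
R5 ← R5 − 13/7·R3.
R4 ← R4 / (-531/85).
R1 ← R1 + 257/170·R4.
R2 ← R2 + 33/85·R4.
R3 ← R3 − 129/85·R4.
R5 ← R5 + 531/85·R4.
Row 5 reduces to 0 = -1/2, a contradiction. The system is inconsistent.

no solution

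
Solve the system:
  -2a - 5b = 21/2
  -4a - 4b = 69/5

a = -9/4, b = -6/5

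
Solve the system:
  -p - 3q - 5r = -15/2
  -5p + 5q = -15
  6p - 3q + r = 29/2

p = 1, q = -2, r = 5/2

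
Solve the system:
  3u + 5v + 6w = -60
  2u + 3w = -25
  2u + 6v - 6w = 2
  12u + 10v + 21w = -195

Row-reduce the augmented matrix:
R1 ← R1 / (3).
R2 ← R2 − 2·R1.
R3 ← R3 − 2·R1.
R4 ← R4 − 12·R1.
R2 ← R2 / (-10/3).
R1 ← R1 − 5/3·R2.
R3 ← R3 − 8/3·R2.
R4 ← R4 + 10·R2.
R3 ← R3 / (-54/5).
R1 ← R1 − 3/2·R3.
R2 ← R2 − 3/10·R3.
R4 reduces to 0 = 0, so the extra equation is consistent.
Reading off the reduced rows gives u = -5, v = -3, w = -5.

u = -5, v = -3, w = -5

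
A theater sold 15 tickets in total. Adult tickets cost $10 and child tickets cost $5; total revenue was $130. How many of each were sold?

Let a = adult tickets, c = child tickets.
  a + c = 15
  10a + 5c = 130
From equation 1: a = 15 − c.
Substitute into equation 2 and solve: c = 4.
Then a = 11.

adult tickets: 11, child tickets: 4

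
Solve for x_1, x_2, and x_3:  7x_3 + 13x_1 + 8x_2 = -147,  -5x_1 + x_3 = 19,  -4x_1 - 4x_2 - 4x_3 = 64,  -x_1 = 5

Row-reduce the augmented matrix:
R1 ← R1 / (13).
R2 ← R2 + 5·R1.
R3 ← R3 + 4·R1.
R4 ← R4 + 1·R1.
R2 ← R2 / (40/13).
R1 ← R1 − 8/13·R2.
R3 ← R3 + 20/13·R2.
R4 ← R4 − 8/13·R2.
Swap R3 and R4.
R3 ← R3 / (-1/5).
R1 ← R1 + 1/5·R3.
R2 ← R2 − 6/5·R3.
R4 reduces to 0 = 0, so the extra equation is consistent.
Reading off the reduced rows gives x_1 = -5, x_2 = -5, x_3 = -6.

x_1 = -5, x_2 = -5, x_3 = -6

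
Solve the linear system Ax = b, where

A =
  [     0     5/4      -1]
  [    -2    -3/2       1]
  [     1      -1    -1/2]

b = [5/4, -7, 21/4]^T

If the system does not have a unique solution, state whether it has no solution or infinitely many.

Row-reduce the augmented matrix:
Swap R1 and R2.
R1 ← R1 / (-2).
R3 ← R3 − 1·R1.
R2 ← R2 / (5/4).
R1 ← R1 − 3/4·R2.
R3 ← R3 + 7/4·R2.
R3 ← R3 / (-7/5).
R1 ← R1 − 1/10·R3.
R2 ← R2 + 4/5·R3.
Reading off the reduced rows gives x_1 = 3, x_2 = -1, x_3 = -5/2.

x_1 = 3, x_2 = -1, x_3 = -5/2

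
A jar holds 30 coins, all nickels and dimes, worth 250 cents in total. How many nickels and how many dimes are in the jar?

nickels: 10, dimes: 20

Let n = nickels, d = dimes.
  d + n = 30
  5n + 10d = 250
From equation 1: n = 30 − d.
Substitute into equation 2 and solve: d = 20.
Then n = 10.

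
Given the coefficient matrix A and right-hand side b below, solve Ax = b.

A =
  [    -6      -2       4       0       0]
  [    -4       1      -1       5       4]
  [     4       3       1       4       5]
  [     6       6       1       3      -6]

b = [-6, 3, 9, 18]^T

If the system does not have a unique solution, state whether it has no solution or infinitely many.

Row-reduce:
R1 ← R1 / (-6).
R2 ← R2 + 4·R1.
R3 ← R3 − 4·R1.
R4 ← R4 − 6·R1.
R2 ← R2 / (7/3).
R1 ← R1 − 1/3·R2.
R3 ← R3 − 5/3·R2.
R4 ← R4 − 4·R2.
R3 ← R3 / (44/7).
R1 ← R1 + 1/7·R3.
R2 ← R2 + 11/7·R3.
R4 ← R4 − 79/7·R3.
R4 ← R4 / (-279/44).
R1 ← R1 + 31/44·R4.
R2 ← R2 − 9/4·R4.
R3 ← R3 − 3/44·R4.
Rank is 4 with 5 unknowns, leaving x_5 free.

infinitely many solutions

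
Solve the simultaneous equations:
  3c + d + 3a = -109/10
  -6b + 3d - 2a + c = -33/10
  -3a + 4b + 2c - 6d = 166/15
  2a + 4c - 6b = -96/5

Row-reduce the augmented matrix:
R1 ← R1 / (3).
R2 ← R2 + 2·R1.
R3 ← R3 + 3·R1.
R4 ← R4 − 2·R1.
R2 ← R2 / (-6).
R3 ← R3 − 4·R2.
R4 ← R4 + 6·R2.
R3 ← R3 / (7).
R1 ← R1 − 1·R3.
R2 ← R2 + 1/2·R3.
R4 ← R4 + 1·R3.
R4 ← R4 / (-296/63).
R1 ← R1 − 44/63·R4.
R2 ← R2 + 50/63·R4.
R3 ← R3 + 23/63·R4.
Reading off the reduced rows gives a = -3, b = 5/3, c = -4/5, d = 1/2.

a = -3, b = 5/3, c = -4/5, d = 1/2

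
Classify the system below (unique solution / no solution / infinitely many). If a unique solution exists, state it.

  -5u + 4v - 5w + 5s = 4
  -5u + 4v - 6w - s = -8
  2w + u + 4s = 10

infinitely many solutions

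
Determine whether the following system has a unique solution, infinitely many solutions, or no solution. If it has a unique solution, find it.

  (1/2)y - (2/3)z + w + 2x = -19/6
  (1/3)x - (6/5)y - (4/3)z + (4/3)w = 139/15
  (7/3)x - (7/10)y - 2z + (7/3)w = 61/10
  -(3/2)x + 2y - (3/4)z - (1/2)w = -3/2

infinitely many solutions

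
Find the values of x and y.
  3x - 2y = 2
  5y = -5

Row-reduce the augmented matrix:
R1 ← R1 / (3).
R2 ← R2 / (5).
R1 ← R1 + 2/3·R2.
Reading off the reduced rows gives x = 0, y = -1.

x = 0, y = -1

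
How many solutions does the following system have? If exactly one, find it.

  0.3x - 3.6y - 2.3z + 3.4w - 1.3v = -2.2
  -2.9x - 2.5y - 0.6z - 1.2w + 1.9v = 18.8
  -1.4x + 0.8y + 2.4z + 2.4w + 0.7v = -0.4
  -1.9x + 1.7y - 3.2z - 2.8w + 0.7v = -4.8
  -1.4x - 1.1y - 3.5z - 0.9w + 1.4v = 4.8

x = 0, y = -4, z = 2, w = -2, v = 4

Row-reduce the augmented matrix:
R1 ← R1 / (3/10).
R2 ← R2 + 29/10·R1.
R3 ← R3 + 7/5·R1.
R4 ← R4 + 19/10·R1.
R5 ← R5 + 7/5·R1.
R2 ← R2 / (-373/10).
R1 ← R1 + 12·R2.
R3 ← R3 + 16·R2.
R4 ← R4 + 211/10·R2.
R5 ← R5 + 179/10·R2.
R3 ← R3 / (545/373).
R1 ← R1 + 359/1119·R3.
R2 ← R2 − 685/1119·R3.
R4 ← R4 + 27137/5595·R3.
R5 ← R5 + 18328/5595·R3.
R4 ← R4 / (222982/13625).
R1 ← R1 − 5924/2725·R4.
R2 ← R2 + 1532/545·R4.
R3 ← R3 − 8734/2725·R4.
R5 ← R5 − 279841/27250·R4.
R5 ← R5 / (5651563/4459640).
R1 ← R1 + 117597/222982·R5.
R2 ← R2 + 20335/222982·R5.
R3 ← R3 − 29714/111491·R5.
R4 ← R4 + 112423/445964·R5.
Reading off the reduced rows gives x = 0, y = -4, z = 2, w = -2, v = 4.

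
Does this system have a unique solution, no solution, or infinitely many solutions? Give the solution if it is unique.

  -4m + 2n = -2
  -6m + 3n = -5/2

Row-reduce:
R1 ← R1 / (-4).
R2 ← R2 + 6·R1.
Row 2 reduces to 0 = 1/2, a contradiction. The system is inconsistent.

no solution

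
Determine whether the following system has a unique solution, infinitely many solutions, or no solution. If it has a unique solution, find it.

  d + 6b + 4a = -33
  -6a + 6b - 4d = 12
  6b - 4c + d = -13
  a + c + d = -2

a = -6, b = -2, c = 1, d = 3

Row-reduce the augmented matrix:
R1 ← R1 / (4).
R2 ← R2 + 6·R1.
R4 ← R4 − 1·R1.
R2 ← R2 / (15).
R1 ← R1 − 3/2·R2.
R3 ← R3 − 6·R2.
R4 ← R4 + 3/2·R2.
R3 ← R3 / (-4).
R4 ← R4 − 1·R3.
R1 ← R1 − 1/2·R4.
R2 ← R2 + 1/6·R4.
R3 ← R3 + 1/2·R4.
Reading off the reduced rows gives a = -6, b = -2, c = 1, d = 3.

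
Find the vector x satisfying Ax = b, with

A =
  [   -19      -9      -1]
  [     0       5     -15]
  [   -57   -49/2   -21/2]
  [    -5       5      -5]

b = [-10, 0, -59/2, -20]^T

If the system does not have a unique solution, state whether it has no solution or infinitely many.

Row-reduce:
R1 ← R1 / (-19).
R3 ← R3 + 57·R1.
R4 ← R4 + 5·R1.
R2 ← R2 / (5).
R1 ← R1 − 9/19·R2.
R3 ← R3 − 5/2·R2.
R4 ← R4 − 140/19·R2.
Swap R3 and R4.
R3 ← R3 / (330/19).
R1 ← R1 − 28/19·R3.
R2 ← R2 + 3·R3.
Row 4 reduces to 0 = 1/2, a contradiction. The system is inconsistent.

no solution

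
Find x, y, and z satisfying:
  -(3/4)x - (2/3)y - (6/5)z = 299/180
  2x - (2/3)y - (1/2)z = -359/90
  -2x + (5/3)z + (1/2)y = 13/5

x = -9/5, y = 4/3, z = -1

Row-reduce the augmented matrix:
R1 ← R1 / (-3/4).
R2 ← R2 − 2·R1.
R3 ← R3 + 2·R1.
R2 ← R2 / (-22/9).
R1 ← R1 − 8/9·R2.
R3 ← R3 − 41/18·R2.
R3 ← R3 / (1873/1320).
R1 ← R1 − 14/55·R3.
R2 ← R2 − 333/220·R3.
Reading off the reduced rows gives x = -9/5, y = 4/3, z = -1.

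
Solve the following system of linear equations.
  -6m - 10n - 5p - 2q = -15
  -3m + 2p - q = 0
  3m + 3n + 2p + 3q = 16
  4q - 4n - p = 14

Row-reduce:
R1 ← R1 / (-6).
R2 ← R2 + 3·R1.
R3 ← R3 − 3·R1.
R2 ← R2 / (5).
R1 ← R1 − 5/3·R2.
R3 ← R3 + 2·R2.
R4 ← R4 + 4·R2.
R3 ← R3 / (13/10).
R1 ← R1 + 2/3·R3.
R2 ← R2 − 9/10·R3.
R4 ← R4 − 13/5·R3.
Row 4 reduces to 0 = -3, a contradiction. The system is inconsistent.

no solution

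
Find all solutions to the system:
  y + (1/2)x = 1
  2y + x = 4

no solution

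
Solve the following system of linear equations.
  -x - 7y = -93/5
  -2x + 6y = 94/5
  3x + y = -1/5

x = -1, y = 14/5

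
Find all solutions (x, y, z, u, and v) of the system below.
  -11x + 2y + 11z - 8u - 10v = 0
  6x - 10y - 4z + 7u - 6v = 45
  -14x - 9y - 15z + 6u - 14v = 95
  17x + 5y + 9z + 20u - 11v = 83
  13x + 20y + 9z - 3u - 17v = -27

Row-reduce the augmented matrix:
R1 ← R1 / (-11).
R2 ← R2 − 6·R1.
R3 ← R3 + 14·R1.
R4 ← R4 − 17·R1.
R5 ← R5 − 13·R1.
R2 ← R2 / (-98/11).
R1 ← R1 + 2/11·R2.
R3 ← R3 + 127/11·R2.
R4 ← R4 − 89/11·R2.
R5 ← R5 − 246/11·R2.
R3 ← R3 / (-1548/49).
R1 ← R1 + 51/49·R3.
R2 ← R2 + 11/49·R3.
R4 ← R4 − 1363/49·R3.
R5 ← R5 − 1324/49·R3.
R4 ← R4 / (7317/344).
R1 ← R1 − 87/344·R4.
R2 ← R2 + 133/344·R4.
R3 ← R3 + 139/344·R4.
R5 ← R5 − 437/86·R4.
R5 ← R5 / (-2635009/65853).
R1 ← R1 − 21773/21951·R5.
R2 ← R2 − 48503/65853·R5.
R3 ← R3 + 59449/65853·R5.
R4 ← R4 + 77114/65853·R5.
Reading off the reduced rows gives x = -2, y = -1, z = 0, u = 5, v = -2.

x = -2, y = -1, z = 0, u = 5, v = -2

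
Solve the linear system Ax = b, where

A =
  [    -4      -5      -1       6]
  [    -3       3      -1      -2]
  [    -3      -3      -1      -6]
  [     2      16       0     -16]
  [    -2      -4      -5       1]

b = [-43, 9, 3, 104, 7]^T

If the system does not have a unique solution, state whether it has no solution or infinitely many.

x_1 = 4, x_2 = 3, x_3 = -6, x_4 = -3

Row-reduce the augmented matrix:
R1 ← R1 / (-4).
R2 ← R2 + 3·R1.
R3 ← R3 + 3·R1.
R4 ← R4 − 2·R1.
R5 ← R5 + 2·R1.
R2 ← R2 / (27/4).
R1 ← R1 − 5/4·R2.
R3 ← R3 − 3/4·R2.
R4 ← R4 − 27/2·R2.
R5 ← R5 + 3/2·R2.
R3 ← R3 / (-2/9).
R1 ← R1 − 8/27·R3.
R2 ← R2 + 1/27·R3.
R5 ← R5 + 41/9·R3.
Swap R4 and R5.
R4 ← R4 / (197).
R1 ← R1 + 40/3·R4.
R2 ← R2 − 2/3·R4.
R3 ← R3 − 44·R4.
R5 reduces to 0 = 0, so the extra equation is consistent.
Reading off the reduced rows gives x_1 = 4, x_2 = 3, x_3 = -6, x_4 = -3.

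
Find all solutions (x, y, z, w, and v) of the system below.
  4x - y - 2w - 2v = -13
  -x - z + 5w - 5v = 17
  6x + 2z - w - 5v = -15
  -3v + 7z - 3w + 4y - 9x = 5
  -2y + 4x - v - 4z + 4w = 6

infinitely many solutions

Row-reduce:
R1 ← R1 / (4).
R2 ← R2 + 1·R1.
R3 ← R3 − 6·R1.
R4 ← R4 + 9·R1.
R5 ← R5 − 4·R1.
R2 ← R2 / (-1/4).
R1 ← R1 + 1/4·R2.
R3 ← R3 − 3/2·R2.
R4 ← R4 − 7/4·R2.
R5 ← R5 + 1·R2.
R3 ← R3 / (-4).
R1 ← R1 − 1·R3.
R2 ← R2 − 4·R3.
R4 ← R4 / (24).
R1 ← R1 − 9/4·R4.
R2 ← R2 − 11·R4.
R3 ← R3 + 29/4·R4.
R5 ← R5 + 12·R4.
Rank is 4 with 5 unknowns, leaving v free.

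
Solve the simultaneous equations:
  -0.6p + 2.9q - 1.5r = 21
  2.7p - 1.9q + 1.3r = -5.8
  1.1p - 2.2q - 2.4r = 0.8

p = 4, q = 6, r = -4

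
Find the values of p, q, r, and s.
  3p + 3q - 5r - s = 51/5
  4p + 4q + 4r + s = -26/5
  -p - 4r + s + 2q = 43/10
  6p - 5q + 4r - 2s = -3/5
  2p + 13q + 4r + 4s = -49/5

Row-reduce the augmented matrix:
R1 ← R1 / (3).
R2 ← R2 − 4·R1.
R3 ← R3 + 1·R1.
R4 ← R4 − 6·R1.
R5 ← R5 − 2·R1.
Swap R2 and R3.
R2 ← R2 / (3).
R1 ← R1 − 1·R2.
R4 ← R4 + 11·R2.
R5 ← R5 − 11·R2.
R3 ← R3 / (32/3).
R1 ← R1 − 2/9·R3.
R2 ← R2 + 17/9·R3.
R4 ← R4 + 61/9·R3.
R5 ← R5 − 253/9·R3.
R4 ← R4 / (377/96).
R1 ← R1 + 29/48·R4.
R2 ← R2 − 61/96·R4.
R3 ← R3 − 7/32·R4.
R5 ← R5 + 377/96·R4.
R5 reduces to 0 = 0, so the extra equation is consistent.
Reading off the reduced rows gives p = 1/2, q = 0, r = -3/2, s = -6/5.

p = 1/2, q = 0, r = -3/2, s = -6/5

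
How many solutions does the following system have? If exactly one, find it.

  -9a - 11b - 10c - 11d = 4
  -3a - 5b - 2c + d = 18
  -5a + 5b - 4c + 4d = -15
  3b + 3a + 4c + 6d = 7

Row-reduce:
R1 ← R1 / (-9).
R2 ← R2 + 3·R1.
R3 ← R3 + 5·R1.
R4 ← R4 − 3·R1.
R2 ← R2 / (-4/3).
R1 ← R1 − 11/9·R2.
R3 ← R3 − 100/9·R2.
R4 ← R4 + 2/3·R2.
R3 ← R3 / (38/3).
R1 ← R1 − 7/3·R3.
R2 ← R2 + 1·R3.
Rank is 3 with 4 unknowns, leaving d free.

infinitely many solutions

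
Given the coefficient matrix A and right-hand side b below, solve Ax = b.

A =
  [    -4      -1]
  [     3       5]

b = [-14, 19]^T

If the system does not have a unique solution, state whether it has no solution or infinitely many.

x_1 = 3, x_2 = 2

From equation 1: x_2 = 14 − 4·x_1.
Substitute into equation 2 and solve: x_1 = 3.
Then x_2 = 2.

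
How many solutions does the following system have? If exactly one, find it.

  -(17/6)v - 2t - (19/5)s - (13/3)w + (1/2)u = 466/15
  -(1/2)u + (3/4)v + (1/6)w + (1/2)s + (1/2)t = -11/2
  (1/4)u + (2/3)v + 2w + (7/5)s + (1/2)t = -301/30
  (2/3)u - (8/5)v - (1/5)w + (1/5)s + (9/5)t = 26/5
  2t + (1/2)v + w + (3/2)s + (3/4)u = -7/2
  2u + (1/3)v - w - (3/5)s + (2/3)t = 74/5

u = 6, v = -2, w = -6, s = 2, t = -2

Row-reduce the augmented matrix:
R1 ← R1 / (1/2).
R2 ← R2 + 1/2·R1.
R3 ← R3 − 1/4·R1.
R4 ← R4 − 2/3·R1.
R5 ← R5 − 3/4·R1.
R6 ← R6 − 2·R1.
R2 ← R2 / (-25/12).
R1 ← R1 + 17/3·R2.
R3 ← R3 − 25/12·R2.
R4 ← R4 − 98/45·R2.
R5 ← R5 − 19/4·R2.
R6 ← R6 − 35/3·R2.
Swap R3 and R4.
R3 ← R3 / (11/9).
R1 ← R1 − 8/3·R3.
R2 ← R2 − 2·R3.
R5 ← R5 + 2·R3.
R6 ← R6 + 7·R3.
Swap R4 and R5.
R4 ← R4 / (36429/13750).
R1 ← R1 + 17796/6875·R4.
R2 ← R2 + 9552/6875·R4.
R3 ← R3 − 10221/6875·R4.
R6 ← R6 − 44872/6875·R4.
Swap R5 and R6.
R5 ← R5 / (15671/12143).
R1 ← R1 + 806/12143·R5.
R2 ← R2 + 8588/12143·R5.
R3 ← R3 + 14288/12143·R5.
R4 ← R4 − 86945/36429·R5.
R6 reduces to 0 = 0, so the extra equation is consistent.
Reading off the reduced rows gives u = 6, v = -2, w = -6, s = 2, t = -2.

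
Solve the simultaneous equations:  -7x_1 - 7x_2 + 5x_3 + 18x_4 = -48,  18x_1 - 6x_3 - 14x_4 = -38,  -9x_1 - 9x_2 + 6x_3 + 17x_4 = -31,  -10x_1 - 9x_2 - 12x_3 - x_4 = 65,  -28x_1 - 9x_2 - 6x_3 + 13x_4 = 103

x_1 = -6, x_2 = 0, x_3 = 0, x_4 = -5

Row-reduce the augmented matrix:
R1 ← R1 / (-7).
R2 ← R2 − 18·R1.
R3 ← R3 + 9·R1.
R4 ← R4 + 10·R1.
R5 ← R5 + 28·R1.
R2 ← R2 / (-18).
R1 ← R1 − 1·R2.
R4 ← R4 − 1·R2.
R5 ← R5 − 19·R2.
R3 ← R3 / (-3/7).
R1 ← R1 + 1/3·R3.
R2 ← R2 + 8/21·R3.
R4 ← R4 + 394/21·R3.
R5 ← R5 + 394/21·R3.
R4 ← R4 / (244).
R1 ← R1 − 4·R4.
R2 ← R2 − 11/3·R4.
R3 ← R3 − 43/3·R4.
R5 ← R5 − 244·R4.
R5 reduces to 0 = 0, so the extra equation is consistent.
Reading off the reduced rows gives x_1 = -6, x_2 = 0, x_3 = 0, x_4 = -5.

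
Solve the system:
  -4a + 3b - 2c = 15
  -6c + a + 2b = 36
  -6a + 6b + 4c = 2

a = 2, b = 5, c = -4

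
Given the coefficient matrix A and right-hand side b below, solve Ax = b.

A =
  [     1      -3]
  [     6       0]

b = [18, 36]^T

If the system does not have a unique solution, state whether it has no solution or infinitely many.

x_1 = 6, x_2 = -4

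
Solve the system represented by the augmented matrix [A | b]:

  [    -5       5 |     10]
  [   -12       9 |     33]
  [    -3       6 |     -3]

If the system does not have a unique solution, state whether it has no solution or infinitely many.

x_1 = -5, x_2 = -3

Row-reduce the augmented matrix:
R1 ← R1 / (-5).
R2 ← R2 + 12·R1.
R3 ← R3 + 3·R1.
R2 ← R2 / (-3).
R1 ← R1 + 1·R2.
R3 ← R3 − 3·R2.
R3 reduces to 0 = 0, so the extra equation is consistent.
Reading off the reduced rows gives x_1 = -5, x_2 = -3.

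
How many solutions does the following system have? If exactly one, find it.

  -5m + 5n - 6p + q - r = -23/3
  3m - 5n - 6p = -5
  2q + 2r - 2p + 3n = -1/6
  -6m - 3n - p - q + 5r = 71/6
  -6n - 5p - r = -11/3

m = -1/2, n = -1/2, p = 1, q = 0, r = 5/3

Row-reduce the augmented matrix:
R1 ← R1 / (-5).
R2 ← R2 − 3·R1.
R4 ← R4 + 6·R1.
R2 ← R2 / (-2).
R1 ← R1 + 1·R2.
R3 ← R3 − 3·R2.
R4 ← R4 + 9·R2.
R5 ← R5 + 6·R2.
R3 ← R3 / (-82/5).
R1 ← R1 − 6·R3.
R2 ← R2 − 24/5·R3.
R4 ← R4 − 247/5·R3.
R5 ← R5 − 119/5·R3.
R4 ← R4 / (629/164).
R1 ← R1 − 23/41·R4.
R2 ← R2 − 45/82·R4.
R3 ← R3 + 29/164·R4.
R5 ← R5 − 395/164·R4.
R5 ← R5 / (-3317/629).
R1 ← R1 + 556/629·R5.
R2 ← R2 + 708/629·R5.
R3 ← R3 − 312/629·R5.
R4 ← R4 − 2003/629·R5.
Reading off the reduced rows gives m = -1/2, n = -1/2, p = 1, q = 0, r = 5/3.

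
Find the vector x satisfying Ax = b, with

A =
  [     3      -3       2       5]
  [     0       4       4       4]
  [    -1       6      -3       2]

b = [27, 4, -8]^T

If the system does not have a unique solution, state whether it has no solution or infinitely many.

infinitely many solutions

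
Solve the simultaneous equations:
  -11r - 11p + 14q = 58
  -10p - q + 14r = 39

Row-reduce:
R1 ← R1 / (-11).
R2 ← R2 + 10·R1.
R2 ← R2 / (-151/11).
R1 ← R1 + 14/11·R2.
Rank is 2 with 3 unknowns, leaving r free.

infinitely many solutions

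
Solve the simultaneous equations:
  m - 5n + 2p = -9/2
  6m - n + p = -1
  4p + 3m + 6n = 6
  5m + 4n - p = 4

no solution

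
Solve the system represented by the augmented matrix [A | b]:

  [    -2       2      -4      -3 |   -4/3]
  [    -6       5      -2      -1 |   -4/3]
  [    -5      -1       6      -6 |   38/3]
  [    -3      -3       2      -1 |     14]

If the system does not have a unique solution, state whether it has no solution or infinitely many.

x_1 = -2, x_2 = -8/3, x_3 = 0, x_4 = 0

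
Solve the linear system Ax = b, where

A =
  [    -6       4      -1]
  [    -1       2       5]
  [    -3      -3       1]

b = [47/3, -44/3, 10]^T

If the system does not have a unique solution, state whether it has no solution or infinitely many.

Row-reduce the augmented matrix:
R1 ← R1 / (-6).
R2 ← R2 + 1·R1.
R3 ← R3 + 3·R1.
R2 ← R2 / (4/3).
R1 ← R1 + 2/3·R2.
R3 ← R3 + 5·R2.
R3 ← R3 / (167/8).
R1 ← R1 − 11/4·R3.
R2 ← R2 − 31/8·R3.
Reading off the reduced rows gives x_1 = -3, x_2 = -4/3, x_3 = -3.

x_1 = -3, x_2 = -4/3, x_3 = -3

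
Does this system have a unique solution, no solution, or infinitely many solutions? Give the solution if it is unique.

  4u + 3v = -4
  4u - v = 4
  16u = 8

u = 1/2, v = -2

Row-reduce the augmented matrix:
R1 ← R1 / (4).
R2 ← R2 − 4·R1.
R3 ← R3 − 16·R1.
R2 ← R2 / (-4).
R1 ← R1 − 3/4·R2.
R3 ← R3 + 12·R2.
R3 reduces to 0 = 0, so the extra equation is consistent.
Reading off the reduced rows gives u = 1/2, v = -2.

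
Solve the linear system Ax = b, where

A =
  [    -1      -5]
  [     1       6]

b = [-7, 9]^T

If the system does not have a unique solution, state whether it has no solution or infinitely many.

x_1 = -3, x_2 = 2

Row-reduce the augmented matrix:
R1 ← R1 / (-1).
R2 ← R2 − 1·R1.
R1 ← R1 − 5·R2.
Reading off the reduced rows gives x_1 = -3, x_2 = 2.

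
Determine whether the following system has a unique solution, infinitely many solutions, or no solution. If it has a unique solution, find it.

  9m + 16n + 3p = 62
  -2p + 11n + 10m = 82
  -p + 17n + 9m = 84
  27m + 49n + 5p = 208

m = 5, n = 2, p = -5

Row-reduce the augmented matrix:
R1 ← R1 / (9).
R2 ← R2 − 10·R1.
R3 ← R3 − 9·R1.
R4 ← R4 − 27·R1.
R2 ← R2 / (-61/9).
R1 ← R1 − 16/9·R2.
R3 ← R3 − 1·R2.
R4 ← R4 − 1·R2.
R3 ← R3 / (-292/61).
R1 ← R1 + 65/61·R3.
R2 ← R2 − 48/61·R3.
R4 ← R4 + 292/61·R3.
R4 reduces to 0 = 0, so the extra equation is consistent.
Reading off the reduced rows gives m = 5, n = 2, p = -5.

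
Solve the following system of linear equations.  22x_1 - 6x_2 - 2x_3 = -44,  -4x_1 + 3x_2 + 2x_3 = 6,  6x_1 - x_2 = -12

Row-reduce:
R1 ← R1 / (22).
R2 ← R2 + 4·R1.
R3 ← R3 − 6·R1.
R2 ← R2 / (21/11).
R1 ← R1 + 3/11·R2.
R3 ← R3 − 7/11·R2.
Row 3 reduces to 0 = 2/3, a contradiction. The system is inconsistent.

no solution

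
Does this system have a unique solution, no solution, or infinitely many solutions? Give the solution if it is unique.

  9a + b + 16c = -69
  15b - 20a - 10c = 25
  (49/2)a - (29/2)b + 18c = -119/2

Row-reduce:
R1 ← R1 / (9).
R2 ← R2 + 20·R1.
R3 ← R3 − 49/2·R1.
R2 ← R2 / (155/9).
R1 ← R1 − 1/9·R2.
R3 ← R3 + 155/9·R2.
Rank is 2 with 3 unknowns, leaving c free.

infinitely many solutions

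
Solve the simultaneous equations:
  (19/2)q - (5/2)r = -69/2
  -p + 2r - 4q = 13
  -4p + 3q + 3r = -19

no solution

Row-reduce:
Swap R1 and R2.
R1 ← R1 / (-1).
R3 ← R3 + 4·R1.
R2 ← R2 / (19/2).
R1 ← R1 − 4·R2.
R3 ← R3 − 19·R2.
Row 3 reduces to 0 = -2, a contradiction. The system is inconsistent.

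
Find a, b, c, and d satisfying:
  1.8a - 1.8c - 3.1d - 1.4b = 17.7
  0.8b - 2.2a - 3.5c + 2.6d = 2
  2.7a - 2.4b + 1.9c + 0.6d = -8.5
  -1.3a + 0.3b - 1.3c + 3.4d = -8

Row-reduce the augmented matrix:
R1 ← R1 / (9/5).
R2 ← R2 + 11/5·R1.
R3 ← R3 − 27/10·R1.
R4 ← R4 + 13/10·R1.
R2 ← R2 / (-41/45).
R1 ← R1 + 7/9·R2.
R3 ← R3 + 3/10·R2.
R4 ← R4 + 32/45·R2.
R3 ← R3 / (5311/820).
R1 ← R1 − 317/82·R3.
R2 ← R2 − 513/82·R3.
R4 ← R4 − 379/205·R3.
R4 ← R4 / (50847/106220).
R1 ← R1 + 21640/5311·R4.
R2 ← R2 + 44021/10622·R4.
R3 ← R3 − 4626/5311·R4.
Reading off the reduced rows gives a = 3, b = 3, c = -4, d = -3.

a = 3, b = 3, c = -4, d = -3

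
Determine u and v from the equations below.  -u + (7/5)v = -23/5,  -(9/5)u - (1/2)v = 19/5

From equation 1: u = 23/5 + 7/5·v.
Substitute into equation 2 and solve: v = -4.
Then u = -1.

u = -1, v = -4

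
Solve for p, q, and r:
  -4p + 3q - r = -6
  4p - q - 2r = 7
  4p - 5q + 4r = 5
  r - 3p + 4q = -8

p = 1, q = -1, r = -1

Row-reduce the augmented matrix:
R1 ← R1 / (-4).
R2 ← R2 − 4·R1.
R3 ← R3 − 4·R1.
R4 ← R4 + 3·R1.
R2 ← R2 / (2).
R1 ← R1 + 3/4·R2.
R3 ← R3 + 2·R2.
R4 ← R4 − 7/4·R2.
Swap R3 and R4.
R3 ← R3 / (35/8).
R1 ← R1 + 7/8·R3.
R2 ← R2 + 3/2·R3.
R4 reduces to 0 = 0, so the extra equation is consistent.
Reading off the reduced rows gives p = 1, q = -1, r = -1.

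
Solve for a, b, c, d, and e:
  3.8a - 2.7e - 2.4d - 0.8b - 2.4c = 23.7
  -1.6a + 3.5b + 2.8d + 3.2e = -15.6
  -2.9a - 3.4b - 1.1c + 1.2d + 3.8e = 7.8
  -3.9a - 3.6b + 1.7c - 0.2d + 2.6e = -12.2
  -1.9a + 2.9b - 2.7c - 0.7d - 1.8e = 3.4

a = 2, b = -4, c = -6, d = 4, e = -3

Row-reduce the augmented matrix:
R1 ← R1 / (19/5).
R2 ← R2 + 8/5·R1.
R3 ← R3 + 29/10·R1.
R4 ← R4 + 39/10·R1.
R5 ← R5 + 19/10·R1.
R2 ← R2 / (601/190).
R1 ← R1 + 4/19·R2.
R3 ← R3 + 381/95·R2.
R4 ← R4 + 84/19·R2.
R5 ← R5 − 5/2·R2.
R3 ← R3 / (-25319/6010).
R1 ← R1 + 420/601·R3.
R2 ← R2 + 192/601·R3.
R4 ← R4 + 2615/1202·R3.
R5 ← R5 + 18639/6010·R3.
R4 ← R4 / (-127553/126595).
R1 ← R1 + 2836/3617·R4.
R2 ← R2 − 11180/25319·R4.
R3 ← R3 + 9840/25319·R4.
R5 ← R5 + 1144321/253190·R4.
R5 ← R5 / (-25678047/2551060).
R1 ← R1 + 422537/255106·R5.
R2 ← R2 − 66974/127553·R5.
R3 ← R3 + 309337/255106·R5.
R4 ← R4 + 117335/255106·R5.
Reading off the reduced rows gives a = 2, b = -4, c = -6, d = 4, e = -3.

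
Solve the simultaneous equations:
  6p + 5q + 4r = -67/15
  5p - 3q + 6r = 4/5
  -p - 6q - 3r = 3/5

Row-reduce the augmented matrix:
R1 ← R1 / (6).
R2 ← R2 − 5·R1.
R3 ← R3 + 1·R1.
R2 ← R2 / (-43/6).
R1 ← R1 − 5/6·R2.
R3 ← R3 + 31/6·R2.
R3 ← R3 / (-183/43).
R1 ← R1 − 42/43·R3.
R2 ← R2 + 16/43·R3.
Reading off the reduced rows gives p = -1, q = -1/3, r = 4/5.

p = -1, q = -1/3, r = 4/5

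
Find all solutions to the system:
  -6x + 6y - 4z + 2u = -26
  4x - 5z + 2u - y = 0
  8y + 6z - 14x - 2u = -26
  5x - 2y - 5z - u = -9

Row-reduce:
R1 ← R1 / (-6).
R2 ← R2 − 4·R1.
R3 ← R3 + 14·R1.
R4 ← R4 − 5·R1.
R2 ← R2 / (3).
R1 ← R1 + 1·R2.
R3 ← R3 + 6·R2.
R4 ← R4 − 3·R2.
Swap R3 and R4.
R3 ← R3 / (-2/3).
R1 ← R1 + 17/9·R3.
R2 ← R2 + 23/9·R3.
Rank is 3 with 4 unknowns, leaving u free.

infinitely many solutions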